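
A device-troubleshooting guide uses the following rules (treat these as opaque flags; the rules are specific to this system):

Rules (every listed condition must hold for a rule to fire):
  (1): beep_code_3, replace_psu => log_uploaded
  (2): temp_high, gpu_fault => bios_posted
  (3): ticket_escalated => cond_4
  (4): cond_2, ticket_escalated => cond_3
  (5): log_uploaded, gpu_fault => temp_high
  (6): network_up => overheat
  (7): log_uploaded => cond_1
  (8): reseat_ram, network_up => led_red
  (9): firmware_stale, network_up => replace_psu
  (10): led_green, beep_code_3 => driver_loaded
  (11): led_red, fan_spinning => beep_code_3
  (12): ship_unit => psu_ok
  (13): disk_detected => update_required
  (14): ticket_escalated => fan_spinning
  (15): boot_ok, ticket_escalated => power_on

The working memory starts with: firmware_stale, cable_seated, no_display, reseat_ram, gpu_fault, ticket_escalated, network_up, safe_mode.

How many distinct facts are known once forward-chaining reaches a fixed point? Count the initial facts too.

18

Round 1 — (3), (6), (8), (9), (14), derive cond_4, overheat, led_red, replace_psu, fan_spinning.
Round 2 — (11), derive beep_code_3.
Round 3 — (1), derive log_uploaded.
Round 4 — (5), (7), derive temp_high, cond_1.
Round 5 — (2), derive bios_posted.
Closure: {beep_code_3, bios_posted, cable_seated, cond_1, cond_4, fan_spinning, firmware_stale, gpu_fault, led_red, log_uploaded, network_up, no_display, overheat, replace_psu, reseat_ram, safe_mode, temp_high, ticket_escalated} — 18 facts.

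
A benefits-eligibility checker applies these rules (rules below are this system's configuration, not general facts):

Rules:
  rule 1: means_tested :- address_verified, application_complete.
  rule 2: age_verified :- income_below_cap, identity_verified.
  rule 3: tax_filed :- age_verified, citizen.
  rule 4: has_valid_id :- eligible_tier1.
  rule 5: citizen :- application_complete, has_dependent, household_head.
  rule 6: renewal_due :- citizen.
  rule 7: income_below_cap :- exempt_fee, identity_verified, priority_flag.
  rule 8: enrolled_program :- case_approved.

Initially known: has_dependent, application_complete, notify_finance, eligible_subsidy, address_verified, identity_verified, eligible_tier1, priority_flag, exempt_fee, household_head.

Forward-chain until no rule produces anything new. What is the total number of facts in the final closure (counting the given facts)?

17

Round 1 — rule 1, rule 4, rule 5, rule 7, derive means_tested, has_valid_id, citizen, income_below_cap.
Round 2 — rule 2, rule 6, derive age_verified, renewal_due.
Round 3 — rule 3, derive tax_filed.
Closure: {address_verified, age_verified, application_complete, citizen, eligible_subsidy, eligible_tier1, exempt_fee, has_dependent, has_valid_id, household_head, identity_verified, income_below_cap, means_tested, notify_finance, priority_flag, renewal_due, tax_filed} — 17 facts.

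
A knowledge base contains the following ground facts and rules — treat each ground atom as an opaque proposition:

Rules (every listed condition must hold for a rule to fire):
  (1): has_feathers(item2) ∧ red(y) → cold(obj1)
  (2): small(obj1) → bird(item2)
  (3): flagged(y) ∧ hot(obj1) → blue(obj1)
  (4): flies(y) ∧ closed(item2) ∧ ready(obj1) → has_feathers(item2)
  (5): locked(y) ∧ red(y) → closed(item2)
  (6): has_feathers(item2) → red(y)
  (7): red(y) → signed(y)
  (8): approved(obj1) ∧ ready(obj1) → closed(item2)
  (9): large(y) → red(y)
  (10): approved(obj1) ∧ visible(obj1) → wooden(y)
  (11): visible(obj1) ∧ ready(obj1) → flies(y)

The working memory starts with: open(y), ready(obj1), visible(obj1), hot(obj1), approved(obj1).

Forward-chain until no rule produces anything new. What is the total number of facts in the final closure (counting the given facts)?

Round 1: (8) [approved(obj1) ∧ ready(obj1) → closed(item2)]; (10) [approved(obj1) ∧ visible(obj1) → wooden(y)]; (11) [visible(obj1) ∧ ready(obj1) → flies(y)]. Adds closed(item2), wooden(y), flies(y).
Round 2: (4) [flies(y) ∧ closed(item2) ∧ ready(obj1) → has_feathers(item2)]. Adds has_feathers(item2).
Round 3: (6) [has_feathers(item2) → red(y)]. Adds red(y).
Round 4: (1) [has_feathers(item2) ∧ red(y) → cold(obj1)]; (7) [red(y) → signed(y)]. Adds cold(obj1), signed(y).
Closure: {approved(obj1), closed(item2), cold(obj1), flies(y), has_feathers(item2), hot(obj1), open(y), ready(obj1), red(y), signed(y), visible(obj1), wooden(y)} — 12 facts.

12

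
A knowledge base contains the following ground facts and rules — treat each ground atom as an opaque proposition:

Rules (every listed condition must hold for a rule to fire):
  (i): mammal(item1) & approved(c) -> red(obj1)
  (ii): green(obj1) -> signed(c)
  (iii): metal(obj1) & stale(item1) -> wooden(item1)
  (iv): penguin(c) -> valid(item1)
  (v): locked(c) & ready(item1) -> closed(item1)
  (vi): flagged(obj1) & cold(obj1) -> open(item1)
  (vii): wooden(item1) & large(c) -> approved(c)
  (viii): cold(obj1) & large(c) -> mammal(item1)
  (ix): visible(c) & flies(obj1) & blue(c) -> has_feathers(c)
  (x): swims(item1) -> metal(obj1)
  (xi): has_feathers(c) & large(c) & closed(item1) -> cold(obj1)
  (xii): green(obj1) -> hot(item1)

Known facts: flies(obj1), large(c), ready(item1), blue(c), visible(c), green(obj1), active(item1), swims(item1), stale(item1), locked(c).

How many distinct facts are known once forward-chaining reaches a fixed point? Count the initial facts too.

Round 1: (ii) [green(obj1) -> signed(c)]; (v) [locked(c) & ready(item1) -> closed(item1)]; (ix) [visible(c) & flies(obj1) & blue(c) -> has_feathers(c)]; (x) [swims(item1) -> metal(obj1)]; (xii) [green(obj1) -> hot(item1)]. New: signed(c), closed(item1), has_feathers(c), metal(obj1), hot(item1).
Round 2: (iii) [metal(obj1) & stale(item1) -> wooden(item1)]; (xi) [has_feathers(c) & large(c) & closed(item1) -> cold(obj1)]. New: wooden(item1), cold(obj1).
Round 3: (vii) [wooden(item1) & large(c) -> approved(c)]; (viii) [cold(obj1) & large(c) -> mammal(item1)]. New: approved(c), mammal(item1).
Round 4: (i) [mammal(item1) & approved(c) -> red(obj1)]. New: red(obj1).
Closure: {active(item1), approved(c), blue(c), closed(item1), cold(obj1), flies(obj1), green(obj1), has_feathers(c), hot(item1), large(c), locked(c), mammal(item1), metal(obj1), ready(item1), red(obj1), signed(c), stale(item1), swims(item1), visible(c), wooden(item1)} — 20 facts.

20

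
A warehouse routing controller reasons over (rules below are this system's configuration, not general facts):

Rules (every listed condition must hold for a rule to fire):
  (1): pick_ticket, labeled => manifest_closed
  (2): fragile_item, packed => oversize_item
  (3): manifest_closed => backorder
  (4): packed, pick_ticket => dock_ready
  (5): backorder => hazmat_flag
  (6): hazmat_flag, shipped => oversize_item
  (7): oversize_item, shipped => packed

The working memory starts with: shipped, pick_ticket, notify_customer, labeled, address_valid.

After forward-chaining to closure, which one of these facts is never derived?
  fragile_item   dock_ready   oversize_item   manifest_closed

Round 1: (1) [pick_ticket, labeled => manifest_closed]. New: manifest_closed.
Round 2: (3) [manifest_closed => backorder]. New: backorder.
Round 3: (5) [backorder => hazmat_flag]. New: hazmat_flag.
Round 4: (6) [hazmat_flag, shipped => oversize_item]. New: oversize_item.
Round 5: (7) [oversize_item, shipped => packed]. New: packed.
Round 6: (4) [packed, pick_ticket => dock_ready]. New: dock_ready.
Derived: dock_ready (round 6), oversize_item (round 4), manifest_closed (round 1). fragile_item never appears in any round.

fragile_item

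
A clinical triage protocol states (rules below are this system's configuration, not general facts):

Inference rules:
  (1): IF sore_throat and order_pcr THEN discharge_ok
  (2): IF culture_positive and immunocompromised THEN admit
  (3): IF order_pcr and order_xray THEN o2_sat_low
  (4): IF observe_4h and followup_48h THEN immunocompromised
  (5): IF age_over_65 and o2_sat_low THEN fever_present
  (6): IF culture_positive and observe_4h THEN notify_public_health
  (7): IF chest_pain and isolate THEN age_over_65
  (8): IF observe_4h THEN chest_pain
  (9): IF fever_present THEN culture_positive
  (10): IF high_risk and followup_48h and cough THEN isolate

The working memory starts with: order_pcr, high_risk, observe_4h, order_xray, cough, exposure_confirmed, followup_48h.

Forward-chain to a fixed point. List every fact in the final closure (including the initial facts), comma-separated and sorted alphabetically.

Round 1 fires (3), (4), (8), (10), giving o2_sat_low, immunocompromised, chest_pain, isolate.
Round 2 fires (7), giving age_over_65.
Round 3 fires (5), giving fever_present.
Round 4 fires (9), giving culture_positive.
Round 5 fires (2), (6), giving admit, notify_public_health.

admit, age_over_65, chest_pain, cough, culture_positive, exposure_confirmed, fever_present, followup_48h, high_risk, immunocompromised, isolate, notify_public_health, o2_sat_low, observe_4h, order_pcr, order_xray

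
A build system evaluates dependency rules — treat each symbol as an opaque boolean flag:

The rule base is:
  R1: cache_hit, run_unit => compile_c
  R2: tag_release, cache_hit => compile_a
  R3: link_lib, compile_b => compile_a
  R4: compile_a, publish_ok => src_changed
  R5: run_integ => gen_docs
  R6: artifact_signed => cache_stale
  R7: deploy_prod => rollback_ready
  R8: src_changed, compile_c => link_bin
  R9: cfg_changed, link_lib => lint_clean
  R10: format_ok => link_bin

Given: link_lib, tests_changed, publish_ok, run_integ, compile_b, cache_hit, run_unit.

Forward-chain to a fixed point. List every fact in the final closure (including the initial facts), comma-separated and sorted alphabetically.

cache_hit, compile_a, compile_b, compile_c, gen_docs, link_bin, link_lib, publish_ok, run_integ, run_unit, src_changed, tests_changed

Round 1 fires R1, R3, R5, giving compile_c, compile_a, gen_docs.
Round 2 fires R4, giving src_changed.
Round 3 fires R8, giving link_bin.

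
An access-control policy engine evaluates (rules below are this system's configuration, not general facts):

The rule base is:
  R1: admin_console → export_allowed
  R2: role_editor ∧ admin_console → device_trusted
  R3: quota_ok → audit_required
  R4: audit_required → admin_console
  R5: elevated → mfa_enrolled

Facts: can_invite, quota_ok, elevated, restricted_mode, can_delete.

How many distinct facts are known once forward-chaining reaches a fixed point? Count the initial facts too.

Round 1 — R3, R5, derive audit_required, mfa_enrolled.
Round 2 — R4, derive admin_console.
Round 3 — R1, derive export_allowed.
Closure: {admin_console, audit_required, can_delete, can_invite, elevated, export_allowed, mfa_enrolled, quota_ok, restricted_mode} — 9 facts.

9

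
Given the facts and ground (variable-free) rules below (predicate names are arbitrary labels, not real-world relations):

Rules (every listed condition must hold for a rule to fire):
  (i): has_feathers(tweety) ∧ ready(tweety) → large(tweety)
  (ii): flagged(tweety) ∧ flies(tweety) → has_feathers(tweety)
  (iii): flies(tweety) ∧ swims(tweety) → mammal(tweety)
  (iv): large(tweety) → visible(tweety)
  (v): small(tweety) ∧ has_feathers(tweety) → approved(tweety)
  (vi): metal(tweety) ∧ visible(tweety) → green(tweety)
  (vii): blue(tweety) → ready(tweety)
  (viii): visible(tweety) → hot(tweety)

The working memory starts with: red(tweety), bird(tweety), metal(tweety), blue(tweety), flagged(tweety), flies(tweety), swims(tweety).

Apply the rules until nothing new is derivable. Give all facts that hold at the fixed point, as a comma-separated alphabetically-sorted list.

bird(tweety), blue(tweety), flagged(tweety), flies(tweety), green(tweety), has_feathers(tweety), hot(tweety), large(tweety), mammal(tweety), metal(tweety), ready(tweety), red(tweety), swims(tweety), visible(tweety)

Round 1 — (ii), (iii), (vii), derive has_feathers(tweety), mammal(tweety), ready(tweety).
Round 2 — (i), derive large(tweety).
Round 3 — (iv), derive visible(tweety).
Round 4 — (vi), (viii), derive green(tweety), hot(tweety).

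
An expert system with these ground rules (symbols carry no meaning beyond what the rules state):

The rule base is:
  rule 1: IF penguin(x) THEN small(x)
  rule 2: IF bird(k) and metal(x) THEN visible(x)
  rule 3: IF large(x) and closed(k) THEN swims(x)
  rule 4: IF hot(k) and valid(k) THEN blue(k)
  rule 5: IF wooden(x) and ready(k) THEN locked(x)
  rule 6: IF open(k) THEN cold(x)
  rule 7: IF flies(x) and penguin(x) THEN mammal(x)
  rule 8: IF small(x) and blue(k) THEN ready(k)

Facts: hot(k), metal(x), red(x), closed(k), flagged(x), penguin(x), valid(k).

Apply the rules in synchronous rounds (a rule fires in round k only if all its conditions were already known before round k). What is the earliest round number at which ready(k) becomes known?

[1] rule 1 [IF penguin(x) THEN small(x)]; rule 4 [IF hot(k) and valid(k) THEN blue(k)]. ⇒ new: small(x), blue(k).
[2] rule 8 [IF small(x) and blue(k) THEN ready(k)]. ⇒ new: ready(k).
ready(k) first appears in round 2.

2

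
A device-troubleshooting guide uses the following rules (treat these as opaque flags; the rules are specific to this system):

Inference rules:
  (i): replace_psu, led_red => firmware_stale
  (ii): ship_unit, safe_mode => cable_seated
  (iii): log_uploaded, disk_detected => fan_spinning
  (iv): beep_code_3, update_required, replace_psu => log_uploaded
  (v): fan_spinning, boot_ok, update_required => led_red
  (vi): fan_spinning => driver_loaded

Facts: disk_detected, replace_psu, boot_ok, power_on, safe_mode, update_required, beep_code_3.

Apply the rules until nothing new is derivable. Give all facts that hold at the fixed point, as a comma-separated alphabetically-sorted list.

Round 1 fires (iv), giving log_uploaded.
Round 2 fires (iii), giving fan_spinning.
Round 3 fires (v), (vi), giving led_red, driver_loaded.
Round 4 fires (i), giving firmware_stale.

beep_code_3, boot_ok, disk_detected, driver_loaded, fan_spinning, firmware_stale, led_red, log_uploaded, power_on, replace_psu, safe_mode, update_required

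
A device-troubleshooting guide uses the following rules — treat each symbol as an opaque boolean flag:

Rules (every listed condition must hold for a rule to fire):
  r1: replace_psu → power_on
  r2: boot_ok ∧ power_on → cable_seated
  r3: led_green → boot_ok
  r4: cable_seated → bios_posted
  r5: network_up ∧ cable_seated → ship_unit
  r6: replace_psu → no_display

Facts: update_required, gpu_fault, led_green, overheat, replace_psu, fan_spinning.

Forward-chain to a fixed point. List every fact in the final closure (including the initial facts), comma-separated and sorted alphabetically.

Round 1 — r1, r3, r6, derive power_on, boot_ok, no_display.
Round 2 — r2, derive cable_seated.
Round 3 — r4, derive bios_posted.

bios_posted, boot_ok, cable_seated, fan_spinning, gpu_fault, led_green, no_display, overheat, power_on, replace_psu, update_required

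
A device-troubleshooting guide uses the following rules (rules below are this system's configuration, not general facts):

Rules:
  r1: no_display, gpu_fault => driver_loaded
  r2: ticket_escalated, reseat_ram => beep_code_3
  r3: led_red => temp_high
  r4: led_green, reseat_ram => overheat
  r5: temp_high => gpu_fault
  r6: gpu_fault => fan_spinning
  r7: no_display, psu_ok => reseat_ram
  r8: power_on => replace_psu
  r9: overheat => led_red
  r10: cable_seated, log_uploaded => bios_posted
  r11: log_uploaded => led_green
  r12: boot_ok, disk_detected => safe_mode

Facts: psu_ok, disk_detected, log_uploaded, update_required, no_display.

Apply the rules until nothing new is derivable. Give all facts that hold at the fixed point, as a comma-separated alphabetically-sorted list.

disk_detected, driver_loaded, fan_spinning, gpu_fault, led_green, led_red, log_uploaded, no_display, overheat, psu_ok, reseat_ram, temp_high, update_required

Round 1: r7 [no_display, psu_ok => reseat_ram]; r11 [log_uploaded => led_green]. New: reseat_ram, led_green.
Round 2: r4 [led_green, reseat_ram => overheat]. New: overheat.
Round 3: r9 [overheat => led_red]. New: led_red.
Round 4: r3 [led_red => temp_high]. New: temp_high.
Round 5: r5 [temp_high => gpu_fault]. New: gpu_fault.
Round 6: r1 [no_display, gpu_fault => driver_loaded]; r6 [gpu_fault => fan_spinning]. New: driver_loaded, fan_spinning.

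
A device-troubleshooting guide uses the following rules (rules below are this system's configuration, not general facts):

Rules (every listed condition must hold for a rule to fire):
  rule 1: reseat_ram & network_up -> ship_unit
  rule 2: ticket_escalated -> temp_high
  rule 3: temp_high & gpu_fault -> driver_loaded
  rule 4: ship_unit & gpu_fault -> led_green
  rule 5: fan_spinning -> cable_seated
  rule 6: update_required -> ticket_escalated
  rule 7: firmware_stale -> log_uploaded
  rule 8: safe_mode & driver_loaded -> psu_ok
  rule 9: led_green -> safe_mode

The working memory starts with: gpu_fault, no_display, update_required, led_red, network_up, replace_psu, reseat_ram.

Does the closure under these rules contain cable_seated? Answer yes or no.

Round 1: rule 1 [reseat_ram & network_up -> ship_unit]; rule 6 [update_required -> ticket_escalated]. Adds ship_unit, ticket_escalated.
Round 2: rule 2 [ticket_escalated -> temp_high]; rule 4 [ship_unit & gpu_fault -> led_green]. Adds temp_high, led_green.
Round 3: rule 3 [temp_high & gpu_fault -> driver_loaded]; rule 9 [led_green -> safe_mode]. Adds driver_loaded, safe_mode.
Round 4: rule 8 [safe_mode & driver_loaded -> psu_ok]. Adds psu_ok.
Fixed point reached. cable_seated is concluded only by rule 5; rule 5 needs fan_spinning (never derived).

no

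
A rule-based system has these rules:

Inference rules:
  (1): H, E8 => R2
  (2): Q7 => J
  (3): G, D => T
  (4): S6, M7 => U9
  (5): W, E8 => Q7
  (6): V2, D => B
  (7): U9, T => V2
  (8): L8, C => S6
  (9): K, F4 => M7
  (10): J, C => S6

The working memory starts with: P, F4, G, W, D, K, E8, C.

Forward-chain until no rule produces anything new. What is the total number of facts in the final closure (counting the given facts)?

16

Round 1: (3) [G, D => T]; (5) [W, E8 => Q7]; (9) [K, F4 => M7]. New: T, Q7, M7.
Round 2: (2) [Q7 => J]. New: J.
Round 3: (10) [J, C => S6]. New: S6.
Round 4: (4) [S6, M7 => U9]. New: U9.
Round 5: (7) [U9, T => V2]. New: V2.
Round 6: (6) [V2, D => B]. New: B.
Closure: {B, C, D, E8, F4, G, J, K, M7, P, Q7, S6, T, U9, V2, W} — 16 facts.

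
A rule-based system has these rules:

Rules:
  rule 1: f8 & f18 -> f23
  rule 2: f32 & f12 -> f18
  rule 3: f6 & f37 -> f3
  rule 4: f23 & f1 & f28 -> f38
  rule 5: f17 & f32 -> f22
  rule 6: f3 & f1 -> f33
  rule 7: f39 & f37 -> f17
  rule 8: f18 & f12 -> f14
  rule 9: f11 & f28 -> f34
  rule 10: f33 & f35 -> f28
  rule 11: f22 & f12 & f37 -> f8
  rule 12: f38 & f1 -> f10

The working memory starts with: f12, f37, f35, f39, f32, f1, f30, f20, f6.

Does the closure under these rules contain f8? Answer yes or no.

Round 1: rule 2 [f32 & f12 -> f18]; rule 3 [f6 & f37 -> f3]; rule 7 [f39 & f37 -> f17]. New: f18, f3, f17.
Round 2: rule 5 [f17 & f32 -> f22]; rule 6 [f3 & f1 -> f33]; rule 8 [f18 & f12 -> f14]. New: f22, f33, f14.
Round 3: rule 10 [f33 & f35 -> f28]; rule 11 [f22 & f12 & f37 -> f8]. New: f28, f8.
Round 4: rule 1 [f8 & f18 -> f23]. New: f23.
Round 5: rule 4 [f23 & f1 & f28 -> f38]. New: f38.
Round 6: rule 12 [f38 & f1 -> f10]. New: f10.
f8 appears in round 3, so it is derivable.

yes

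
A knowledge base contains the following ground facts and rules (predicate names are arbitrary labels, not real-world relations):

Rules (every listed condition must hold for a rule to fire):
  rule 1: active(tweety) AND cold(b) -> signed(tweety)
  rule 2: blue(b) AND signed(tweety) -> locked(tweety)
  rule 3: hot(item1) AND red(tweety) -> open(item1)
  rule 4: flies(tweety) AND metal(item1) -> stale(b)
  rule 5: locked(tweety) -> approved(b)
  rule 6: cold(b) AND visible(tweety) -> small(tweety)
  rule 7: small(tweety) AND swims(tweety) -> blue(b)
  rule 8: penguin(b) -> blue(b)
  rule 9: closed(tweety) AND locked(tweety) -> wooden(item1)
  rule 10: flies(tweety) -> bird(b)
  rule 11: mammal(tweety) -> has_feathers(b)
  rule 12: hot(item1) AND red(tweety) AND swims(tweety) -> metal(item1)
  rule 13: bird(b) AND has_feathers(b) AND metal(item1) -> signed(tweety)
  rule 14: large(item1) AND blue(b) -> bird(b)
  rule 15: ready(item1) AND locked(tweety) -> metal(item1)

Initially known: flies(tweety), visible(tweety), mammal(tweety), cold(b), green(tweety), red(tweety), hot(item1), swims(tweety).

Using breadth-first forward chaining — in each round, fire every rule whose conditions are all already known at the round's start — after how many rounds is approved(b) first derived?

4

Round 1 — rule 3, rule 6, rule 10, rule 11, rule 12, derive open(item1), small(tweety), bird(b), has_feathers(b), metal(item1).
Round 2 — rule 4, rule 7, rule 13, derive stale(b), blue(b), signed(tweety).
Round 3 — rule 2, derive locked(tweety).
Round 4 — rule 5, derive approved(b).
approved(b) first appears in round 4.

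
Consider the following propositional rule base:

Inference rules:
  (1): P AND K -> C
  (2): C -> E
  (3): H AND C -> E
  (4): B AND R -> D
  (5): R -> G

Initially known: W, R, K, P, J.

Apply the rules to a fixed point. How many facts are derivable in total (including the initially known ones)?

8

Round 1: (1) [P AND K -> C]; (5) [R -> G]. New: C, G.
Round 2: (2) [C -> E]. New: E.
Closure: {C, E, G, J, K, P, R, W} — 8 facts.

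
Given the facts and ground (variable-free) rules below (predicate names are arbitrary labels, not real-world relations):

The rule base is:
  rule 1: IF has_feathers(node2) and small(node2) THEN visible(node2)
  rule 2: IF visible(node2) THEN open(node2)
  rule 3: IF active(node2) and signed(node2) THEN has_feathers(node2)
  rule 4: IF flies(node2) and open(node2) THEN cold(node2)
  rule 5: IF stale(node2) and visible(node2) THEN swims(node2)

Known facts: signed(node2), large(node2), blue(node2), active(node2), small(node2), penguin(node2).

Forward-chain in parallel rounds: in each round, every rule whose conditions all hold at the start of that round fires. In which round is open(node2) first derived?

3

Round 1 — rule 3, derive has_feathers(node2).
Round 2 — rule 1, derive visible(node2).
Round 3 — rule 2, derive open(node2).
open(node2) first appears in round 3.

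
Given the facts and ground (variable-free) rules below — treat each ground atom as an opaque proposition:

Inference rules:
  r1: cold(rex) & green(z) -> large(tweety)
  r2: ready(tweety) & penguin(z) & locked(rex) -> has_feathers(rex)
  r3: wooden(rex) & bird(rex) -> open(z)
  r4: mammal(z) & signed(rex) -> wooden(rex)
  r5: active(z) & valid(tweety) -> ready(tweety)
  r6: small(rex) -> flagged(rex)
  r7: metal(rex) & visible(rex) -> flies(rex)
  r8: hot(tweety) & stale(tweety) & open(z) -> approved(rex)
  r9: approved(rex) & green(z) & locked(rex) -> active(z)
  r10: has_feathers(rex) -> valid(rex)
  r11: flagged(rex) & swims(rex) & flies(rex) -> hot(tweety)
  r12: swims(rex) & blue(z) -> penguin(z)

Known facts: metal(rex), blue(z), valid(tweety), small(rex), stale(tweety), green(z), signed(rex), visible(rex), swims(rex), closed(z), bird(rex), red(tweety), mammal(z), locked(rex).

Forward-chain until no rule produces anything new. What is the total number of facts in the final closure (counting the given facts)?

25

[1] r4 [mammal(z) & signed(rex) -> wooden(rex)]; r6 [small(rex) -> flagged(rex)]; r7 [metal(rex) & visible(rex) -> flies(rex)]; r12 [swims(rex) & blue(z) -> penguin(z)]. ⇒ new: wooden(rex), flagged(rex), flies(rex), penguin(z).
[2] r3 [wooden(rex) & bird(rex) -> open(z)]; r11 [flagged(rex) & swims(rex) & flies(rex) -> hot(tweety)]. ⇒ new: open(z), hot(tweety).
[3] r8 [hot(tweety) & stale(tweety) & open(z) -> approved(rex)]. ⇒ new: approved(rex).
[4] r9 [approved(rex) & green(z) & locked(rex) -> active(z)]. ⇒ new: active(z).
[5] r5 [active(z) & valid(tweety) -> ready(tweety)]. ⇒ new: ready(tweety).
[6] r2 [ready(tweety) & penguin(z) & locked(rex) -> has_feathers(rex)]. ⇒ new: has_feathers(rex).
[7] r10 [has_feathers(rex) -> valid(rex)]. ⇒ new: valid(rex).
Closure: {active(z), approved(rex), bird(rex), blue(z), closed(z), flagged(rex), flies(rex), green(z), has_feathers(rex), hot(tweety), locked(rex), mammal(z), metal(rex), open(z), penguin(z), ready(tweety), red(tweety), signed(rex), small(rex), stale(tweety), swims(rex), valid(rex), valid(tweety), visible(rex), wooden(rex)} — 25 facts.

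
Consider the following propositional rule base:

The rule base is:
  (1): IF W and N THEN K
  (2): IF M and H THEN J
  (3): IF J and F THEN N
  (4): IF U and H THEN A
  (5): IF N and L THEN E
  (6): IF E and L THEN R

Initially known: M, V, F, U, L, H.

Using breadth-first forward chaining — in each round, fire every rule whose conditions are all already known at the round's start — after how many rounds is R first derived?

Round 1 fires (2), (4), giving J, A.
Round 2 fires (3), giving N.
Round 3 fires (5), giving E.
Round 4 fires (6), giving R.
R first appears in round 4.

4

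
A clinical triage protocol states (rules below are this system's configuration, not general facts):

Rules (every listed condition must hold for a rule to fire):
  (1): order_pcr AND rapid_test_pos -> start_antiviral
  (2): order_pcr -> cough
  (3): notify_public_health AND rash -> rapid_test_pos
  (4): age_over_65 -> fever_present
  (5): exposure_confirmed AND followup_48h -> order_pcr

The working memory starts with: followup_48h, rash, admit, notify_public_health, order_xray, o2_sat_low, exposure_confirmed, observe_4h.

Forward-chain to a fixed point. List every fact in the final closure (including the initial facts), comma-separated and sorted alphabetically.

admit, cough, exposure_confirmed, followup_48h, notify_public_health, o2_sat_low, observe_4h, order_pcr, order_xray, rapid_test_pos, rash, start_antiviral

Round 1: (3) [notify_public_health AND rash -> rapid_test_pos]; (5) [exposure_confirmed AND followup_48h -> order_pcr]. Adds rapid_test_pos, order_pcr.
Round 2: (1) [order_pcr AND rapid_test_pos -> start_antiviral]; (2) [order_pcr -> cough]. Adds start_antiviral, cough.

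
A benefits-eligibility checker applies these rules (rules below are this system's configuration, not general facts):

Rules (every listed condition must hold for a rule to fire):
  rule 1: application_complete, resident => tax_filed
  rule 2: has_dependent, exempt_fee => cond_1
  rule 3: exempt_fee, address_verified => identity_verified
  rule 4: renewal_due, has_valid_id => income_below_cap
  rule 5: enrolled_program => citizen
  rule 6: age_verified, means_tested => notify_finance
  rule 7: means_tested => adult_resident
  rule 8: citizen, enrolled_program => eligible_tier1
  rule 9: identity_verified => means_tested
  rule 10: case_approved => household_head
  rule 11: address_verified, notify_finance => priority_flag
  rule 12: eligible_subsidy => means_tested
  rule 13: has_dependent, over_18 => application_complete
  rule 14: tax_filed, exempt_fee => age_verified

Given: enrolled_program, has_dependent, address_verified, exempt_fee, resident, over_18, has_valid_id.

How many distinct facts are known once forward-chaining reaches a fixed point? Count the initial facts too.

Round 1: rule 2 [has_dependent, exempt_fee => cond_1]; rule 3 [exempt_fee, address_verified => identity_verified]; rule 5 [enrolled_program => citizen]; rule 13 [has_dependent, over_18 => application_complete]. Adds cond_1, identity_verified, citizen, application_complete.
Round 2: rule 1 [application_complete, resident => tax_filed]; rule 8 [citizen, enrolled_program => eligible_tier1]; rule 9 [identity_verified => means_tested]. Adds tax_filed, eligible_tier1, means_tested.
Round 3: rule 7 [means_tested => adult_resident]; rule 14 [tax_filed, exempt_fee => age_verified]. Adds adult_resident, age_verified.
Round 4: rule 6 [age_verified, means_tested => notify_finance]. Adds notify_finance.
Round 5: rule 11 [address_verified, notify_finance => priority_flag]. Adds priority_flag.
Closure: {address_verified, adult_resident, age_verified, application_complete, citizen, cond_1, eligible_tier1, enrolled_program, exempt_fee, has_dependent, has_valid_id, identity_verified, means_tested, notify_finance, over_18, priority_flag, resident, tax_filed} — 18 facts.

18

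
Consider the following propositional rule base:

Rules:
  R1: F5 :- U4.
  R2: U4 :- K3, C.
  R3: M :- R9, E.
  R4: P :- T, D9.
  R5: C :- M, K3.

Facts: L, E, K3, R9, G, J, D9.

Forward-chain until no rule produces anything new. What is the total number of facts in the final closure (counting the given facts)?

Round 1: R3 [M :- R9, E.]. New: M.
Round 2: R5 [C :- M, K3.]. New: C.
Round 3: R2 [U4 :- K3, C.]. New: U4.
Round 4: R1 [F5 :- U4.]. New: F5.
Closure: {C, D9, E, F5, G, J, K3, L, M, R9, U4} — 11 facts.

11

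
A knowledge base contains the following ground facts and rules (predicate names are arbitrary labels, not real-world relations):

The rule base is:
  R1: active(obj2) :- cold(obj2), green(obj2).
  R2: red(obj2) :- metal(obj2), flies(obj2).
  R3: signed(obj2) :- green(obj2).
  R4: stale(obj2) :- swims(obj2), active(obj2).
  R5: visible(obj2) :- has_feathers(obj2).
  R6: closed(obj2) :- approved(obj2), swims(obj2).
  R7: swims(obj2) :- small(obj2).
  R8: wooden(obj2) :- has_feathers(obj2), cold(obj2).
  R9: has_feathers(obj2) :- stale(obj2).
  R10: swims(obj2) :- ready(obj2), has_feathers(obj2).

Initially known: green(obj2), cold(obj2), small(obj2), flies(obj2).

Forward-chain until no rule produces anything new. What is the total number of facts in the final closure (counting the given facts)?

Round 1: R1 [active(obj2) :- cold(obj2), green(obj2).]; R3 [signed(obj2) :- green(obj2).]; R7 [swims(obj2) :- small(obj2).]. Adds active(obj2), signed(obj2), swims(obj2).
Round 2: R4 [stale(obj2) :- swims(obj2), active(obj2).]. Adds stale(obj2).
Round 3: R9 [has_feathers(obj2) :- stale(obj2).]. Adds has_feathers(obj2).
Round 4: R5 [visible(obj2) :- has_feathers(obj2).]; R8 [wooden(obj2) :- has_feathers(obj2), cold(obj2).]. Adds visible(obj2), wooden(obj2).
Closure: {active(obj2), cold(obj2), flies(obj2), green(obj2), has_feathers(obj2), signed(obj2), small(obj2), stale(obj2), swims(obj2), visible(obj2), wooden(obj2)} — 11 facts.

11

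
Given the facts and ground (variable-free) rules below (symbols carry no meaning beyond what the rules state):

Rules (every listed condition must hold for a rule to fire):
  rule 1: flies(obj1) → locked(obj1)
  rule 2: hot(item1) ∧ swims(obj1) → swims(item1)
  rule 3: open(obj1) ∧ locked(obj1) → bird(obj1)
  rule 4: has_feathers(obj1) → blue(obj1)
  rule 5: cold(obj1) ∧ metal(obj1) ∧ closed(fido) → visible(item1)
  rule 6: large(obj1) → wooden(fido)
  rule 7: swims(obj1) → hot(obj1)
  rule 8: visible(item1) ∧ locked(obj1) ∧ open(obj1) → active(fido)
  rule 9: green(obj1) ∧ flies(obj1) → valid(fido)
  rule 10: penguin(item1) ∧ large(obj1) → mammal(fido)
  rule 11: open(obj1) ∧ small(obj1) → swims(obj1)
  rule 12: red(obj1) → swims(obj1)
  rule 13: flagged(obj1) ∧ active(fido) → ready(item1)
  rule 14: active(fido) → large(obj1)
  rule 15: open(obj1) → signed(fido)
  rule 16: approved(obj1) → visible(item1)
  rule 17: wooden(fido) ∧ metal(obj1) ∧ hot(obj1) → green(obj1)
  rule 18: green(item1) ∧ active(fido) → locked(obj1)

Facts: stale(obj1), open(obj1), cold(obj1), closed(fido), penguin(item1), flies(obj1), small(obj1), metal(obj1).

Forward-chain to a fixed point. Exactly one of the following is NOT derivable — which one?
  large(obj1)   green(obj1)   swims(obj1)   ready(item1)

Round 1 fires rule 1, rule 5, rule 11, rule 15, giving locked(obj1), visible(item1), swims(obj1), signed(fido).
Round 2 fires rule 3, rule 7, rule 8, giving bird(obj1), hot(obj1), active(fido).
Round 3 fires rule 14, giving large(obj1).
Round 4 fires rule 6, rule 10, giving wooden(fido), mammal(fido).
Round 5 fires rule 17, giving green(obj1).
Round 6 fires rule 9, giving valid(fido).
Derived: swims(obj1) (round 1), large(obj1) (round 3), green(obj1) (round 5). ready(item1) never appears in any round.

ready(item1)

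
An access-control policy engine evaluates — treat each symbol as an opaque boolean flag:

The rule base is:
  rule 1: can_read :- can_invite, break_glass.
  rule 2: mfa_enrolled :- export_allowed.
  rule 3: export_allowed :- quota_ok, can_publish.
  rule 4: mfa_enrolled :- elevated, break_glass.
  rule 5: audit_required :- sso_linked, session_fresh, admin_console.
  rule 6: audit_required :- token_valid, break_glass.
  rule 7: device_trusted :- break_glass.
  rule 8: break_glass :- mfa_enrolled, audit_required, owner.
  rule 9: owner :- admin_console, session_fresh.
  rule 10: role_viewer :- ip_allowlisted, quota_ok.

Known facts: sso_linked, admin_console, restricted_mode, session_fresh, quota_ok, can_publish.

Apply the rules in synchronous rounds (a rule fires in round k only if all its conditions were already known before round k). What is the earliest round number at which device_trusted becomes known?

Round 1 fires rule 3, rule 5, rule 9, giving export_allowed, audit_required, owner.
Round 2 fires rule 2, giving mfa_enrolled.
Round 3 fires rule 8, giving break_glass.
Round 4 fires rule 7, giving device_trusted.
device_trusted first appears in round 4.

4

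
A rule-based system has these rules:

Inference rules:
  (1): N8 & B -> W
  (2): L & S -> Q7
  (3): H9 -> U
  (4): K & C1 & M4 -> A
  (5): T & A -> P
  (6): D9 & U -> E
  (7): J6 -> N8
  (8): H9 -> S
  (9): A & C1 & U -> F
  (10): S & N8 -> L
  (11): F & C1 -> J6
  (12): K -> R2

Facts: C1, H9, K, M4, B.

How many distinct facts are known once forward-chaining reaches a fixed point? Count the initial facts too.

Round 1: (3) [H9 -> U]; (4) [K & C1 & M4 -> A]; (8) [H9 -> S]; (12) [K -> R2]. New: U, A, S, R2.
Round 2: (9) [A & C1 & U -> F]. New: F.
Round 3: (11) [F & C1 -> J6]. New: J6.
Round 4: (7) [J6 -> N8]. New: N8.
Round 5: (1) [N8 & B -> W]; (10) [S & N8 -> L]. New: W, L.
Round 6: (2) [L & S -> Q7]. New: Q7.
Closure: {A, B, C1, F, H9, J6, K, L, M4, N8, Q7, R2, S, U, W} — 15 facts.

15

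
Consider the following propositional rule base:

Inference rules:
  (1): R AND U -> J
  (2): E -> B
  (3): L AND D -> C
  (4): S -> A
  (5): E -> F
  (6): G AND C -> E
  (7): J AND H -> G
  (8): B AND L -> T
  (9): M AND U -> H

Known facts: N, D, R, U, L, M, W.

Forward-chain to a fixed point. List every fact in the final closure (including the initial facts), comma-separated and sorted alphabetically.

B, C, D, E, F, G, H, J, L, M, N, R, T, U, W

Round 1: (1) [R AND U -> J]; (3) [L AND D -> C]; (9) [M AND U -> H]. Adds J, C, H.
Round 2: (7) [J AND H -> G]. Adds G.
Round 3: (6) [G AND C -> E]. Adds E.
Round 4: (2) [E -> B]; (5) [E -> F]. Adds B, F.
Round 5: (8) [B AND L -> T]. Adds T.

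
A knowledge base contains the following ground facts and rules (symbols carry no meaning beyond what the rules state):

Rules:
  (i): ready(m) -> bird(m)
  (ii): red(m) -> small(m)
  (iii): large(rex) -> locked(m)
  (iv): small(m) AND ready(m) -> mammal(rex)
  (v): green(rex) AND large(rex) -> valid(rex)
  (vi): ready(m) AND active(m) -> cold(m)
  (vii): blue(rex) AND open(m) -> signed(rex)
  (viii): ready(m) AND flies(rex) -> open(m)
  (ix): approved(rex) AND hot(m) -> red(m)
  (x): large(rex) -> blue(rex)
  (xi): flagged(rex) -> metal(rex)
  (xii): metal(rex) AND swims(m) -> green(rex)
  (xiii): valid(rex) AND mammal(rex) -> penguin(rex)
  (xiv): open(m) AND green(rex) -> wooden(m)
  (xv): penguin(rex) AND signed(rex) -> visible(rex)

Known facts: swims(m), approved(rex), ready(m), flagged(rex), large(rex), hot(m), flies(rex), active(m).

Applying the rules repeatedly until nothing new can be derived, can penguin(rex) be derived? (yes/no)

Round 1: (i) [ready(m) -> bird(m)]; (iii) [large(rex) -> locked(m)]; (vi) [ready(m) AND active(m) -> cold(m)]; (viii) [ready(m) AND flies(rex) -> open(m)]; (ix) [approved(rex) AND hot(m) -> red(m)]; (x) [large(rex) -> blue(rex)]; (xi) [flagged(rex) -> metal(rex)]. New: bird(m), locked(m), cold(m), open(m), red(m), blue(rex), metal(rex).
Round 2: (ii) [red(m) -> small(m)]; (vii) [blue(rex) AND open(m) -> signed(rex)]; (xii) [metal(rex) AND swims(m) -> green(rex)]. New: small(m), signed(rex), green(rex).
Round 3: (iv) [small(m) AND ready(m) -> mammal(rex)]; (v) [green(rex) AND large(rex) -> valid(rex)]; (xiv) [open(m) AND green(rex) -> wooden(m)]. New: mammal(rex), valid(rex), wooden(m).
Round 4: (xiii) [valid(rex) AND mammal(rex) -> penguin(rex)]. New: penguin(rex).
Round 5: (xv) [penguin(rex) AND signed(rex) -> visible(rex)]. New: visible(rex).
penguin(rex) appears in round 4, so it is derivable.

yes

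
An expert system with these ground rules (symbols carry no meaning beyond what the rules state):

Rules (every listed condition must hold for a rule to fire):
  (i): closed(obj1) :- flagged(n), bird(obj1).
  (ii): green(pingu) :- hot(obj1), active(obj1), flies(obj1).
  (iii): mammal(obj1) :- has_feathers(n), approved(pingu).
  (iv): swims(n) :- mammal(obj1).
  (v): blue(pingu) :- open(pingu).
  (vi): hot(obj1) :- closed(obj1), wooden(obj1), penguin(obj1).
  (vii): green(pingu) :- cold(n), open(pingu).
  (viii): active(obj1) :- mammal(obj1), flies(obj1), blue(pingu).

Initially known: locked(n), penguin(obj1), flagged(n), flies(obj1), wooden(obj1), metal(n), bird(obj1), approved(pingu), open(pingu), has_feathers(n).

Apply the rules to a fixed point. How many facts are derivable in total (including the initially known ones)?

Round 1: (i) [closed(obj1) :- flagged(n), bird(obj1).]; (iii) [mammal(obj1) :- has_feathers(n), approved(pingu).]; (v) [blue(pingu) :- open(pingu).]. Adds closed(obj1), mammal(obj1), blue(pingu).
Round 2: (iv) [swims(n) :- mammal(obj1).]; (vi) [hot(obj1) :- closed(obj1), wooden(obj1), penguin(obj1).]; (viii) [active(obj1) :- mammal(obj1), flies(obj1), blue(pingu).]. Adds swims(n), hot(obj1), active(obj1).
Round 3: (ii) [green(pingu) :- hot(obj1), active(obj1), flies(obj1).]. Adds green(pingu).
Closure: {active(obj1), approved(pingu), bird(obj1), blue(pingu), closed(obj1), flagged(n), flies(obj1), green(pingu), has_feathers(n), hot(obj1), locked(n), mammal(obj1), metal(n), open(pingu), penguin(obj1), swims(n), wooden(obj1)} — 17 facts.

17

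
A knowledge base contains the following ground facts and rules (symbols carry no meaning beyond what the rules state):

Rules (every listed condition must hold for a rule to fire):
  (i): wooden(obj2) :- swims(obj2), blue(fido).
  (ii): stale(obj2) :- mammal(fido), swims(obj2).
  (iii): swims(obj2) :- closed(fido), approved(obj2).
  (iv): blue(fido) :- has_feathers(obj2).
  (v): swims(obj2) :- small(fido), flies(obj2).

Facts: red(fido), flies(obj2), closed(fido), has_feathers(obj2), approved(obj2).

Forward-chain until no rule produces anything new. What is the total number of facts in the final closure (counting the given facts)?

Round 1 fires (iii), (iv), giving swims(obj2), blue(fido).
Round 2 fires (i), giving wooden(obj2).
Closure: {approved(obj2), blue(fido), closed(fido), flies(obj2), has_feathers(obj2), red(fido), swims(obj2), wooden(obj2)} — 8 facts.

8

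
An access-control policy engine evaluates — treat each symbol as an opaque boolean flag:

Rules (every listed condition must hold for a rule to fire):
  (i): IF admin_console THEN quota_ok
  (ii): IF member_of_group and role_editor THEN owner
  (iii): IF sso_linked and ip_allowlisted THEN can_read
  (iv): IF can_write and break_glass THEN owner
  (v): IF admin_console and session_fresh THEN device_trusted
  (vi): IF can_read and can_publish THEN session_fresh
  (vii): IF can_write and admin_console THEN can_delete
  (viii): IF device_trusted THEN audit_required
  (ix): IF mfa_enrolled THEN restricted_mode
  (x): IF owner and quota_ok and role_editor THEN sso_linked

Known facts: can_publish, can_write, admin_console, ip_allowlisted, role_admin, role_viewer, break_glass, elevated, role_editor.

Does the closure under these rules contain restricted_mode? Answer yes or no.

no

[1] (i) [IF admin_console THEN quota_ok]; (iv) [IF can_write and break_glass THEN owner]; (vii) [IF can_write and admin_console THEN can_delete]. ⇒ new: quota_ok, owner, can_delete.
[2] (x) [IF owner and quota_ok and role_editor THEN sso_linked]. ⇒ new: sso_linked.
[3] (iii) [IF sso_linked and ip_allowlisted THEN can_read]. ⇒ new: can_read.
[4] (vi) [IF can_read and can_publish THEN session_fresh]. ⇒ new: session_fresh.
[5] (v) [IF admin_console and session_fresh THEN device_trusted]. ⇒ new: device_trusted.
[6] (viii) [IF device_trusted THEN audit_required]. ⇒ new: audit_required.
Fixed point reached. restricted_mode is concluded only by (ix); (ix) needs mfa_enrolled (never derived).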